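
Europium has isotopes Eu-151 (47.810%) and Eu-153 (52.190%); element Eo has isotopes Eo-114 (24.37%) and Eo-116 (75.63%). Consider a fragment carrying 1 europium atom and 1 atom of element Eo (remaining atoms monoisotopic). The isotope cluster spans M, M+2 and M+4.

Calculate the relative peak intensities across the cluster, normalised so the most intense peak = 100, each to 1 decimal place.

Europium pattern (n=1): 0.4781 : 0.5219
Element Eo pattern (n=1): 0.2437 : 0.7563
Convolve the two distributions (both contribute in 2-u steps):
  M: 0.4781×0.2437 = 0.116513
  M+2: 0.4781×0.7563 + 0.5219×0.2437 = 0.488774
  M+4: 0.5219×0.7563 = 0.394713
Scale to base peak (0.488774) = 100: 23.8 : 100.0 : 80.8

23.8 : 100.0 : 80.8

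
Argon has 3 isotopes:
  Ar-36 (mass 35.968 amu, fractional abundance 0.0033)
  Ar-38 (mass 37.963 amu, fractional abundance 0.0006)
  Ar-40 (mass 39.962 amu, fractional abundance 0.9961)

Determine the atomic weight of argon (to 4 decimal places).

39.9476 amu

The abundance-weighted mean is 0.0033 × 35.968 + 0.0006 × 37.963 + 0.9961 × 39.962
= 0.11869 + 0.02278 + 39.80615 = 39.94762 amu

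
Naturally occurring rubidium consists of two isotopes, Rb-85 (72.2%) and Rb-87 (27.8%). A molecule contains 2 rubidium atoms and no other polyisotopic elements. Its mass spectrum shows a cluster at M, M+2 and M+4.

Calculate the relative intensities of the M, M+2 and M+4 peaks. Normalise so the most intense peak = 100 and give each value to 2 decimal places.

Expanding (0.722 + 0.278)^2:
P(M) = 0.722^2 = 0.521284
P(M+2) = 2 × 0.722^1 × 0.278^1 = 0.401432
P(M+4) = 0.278^2 = 0.077284
The M peak is largest (0.521284); scaling to 100 gives 100.00 : 77.01 : 14.83.

100.00 : 77.01 : 14.83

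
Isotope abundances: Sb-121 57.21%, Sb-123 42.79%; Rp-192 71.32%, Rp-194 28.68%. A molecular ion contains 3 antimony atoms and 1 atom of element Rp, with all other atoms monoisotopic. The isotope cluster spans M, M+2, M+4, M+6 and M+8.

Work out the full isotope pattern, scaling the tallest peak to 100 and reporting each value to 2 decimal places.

37.79 : 100.00 : 97.53 : 41.32 : 6.36

Antimony pattern (n=3): 0.18724742 : 0.42015297 : 0.3142518 : 0.07834781
Element Rp pattern (n=1): 0.7132 : 0.2868
Convolve the two distributions (both contribute in 2-u steps):
  M: 0.18724742×0.7132 = 0.133545
  M+2: 0.18724742×0.2868 + 0.42015297×0.7132 = 0.353356
  M+4: 0.42015297×0.2868 + 0.3142518×0.7132 = 0.344624
  M+6: 0.3142518×0.2868 + 0.07834781×0.7132 = 0.146005
  M+8: 0.07834781×0.2868 = 0.022470
Scale to base peak (0.353356) = 100: 37.79 : 100.00 : 97.53 : 41.32 : 6.36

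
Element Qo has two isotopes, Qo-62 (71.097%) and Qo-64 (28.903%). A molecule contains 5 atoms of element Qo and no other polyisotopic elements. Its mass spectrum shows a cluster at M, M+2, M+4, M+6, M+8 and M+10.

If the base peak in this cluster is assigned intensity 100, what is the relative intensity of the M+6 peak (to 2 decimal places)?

33.05

Term probabilities: M 0.1817, M+2 0.3692, M+4 0.3002, M+6 0.1220, M+8 0.0248, M+10 0.0020. Base peak = M+2.
P(M+2) = C(5,1) × 0.71097^4 × 0.28903^1 = 5 × 0.25550835 × 0.28903 = 0.369248 (base)
P(M+6) = C(5,3) × 0.71097^2 × 0.28903^3 = 10 × 0.50547834 × 0.02414509 = 0.122048
Relative intensity = 0.122048 / 0.369248 × 100 = 33.05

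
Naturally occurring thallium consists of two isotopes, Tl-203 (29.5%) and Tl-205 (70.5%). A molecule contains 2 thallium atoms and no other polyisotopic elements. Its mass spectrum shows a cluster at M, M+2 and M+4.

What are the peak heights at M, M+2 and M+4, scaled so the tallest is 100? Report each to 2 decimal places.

17.51 : 83.69 : 100.00

The 2 Tl atoms are independent, so intensities follow the terms of (0.295 + 0.705)^2.
P(M) = 0.295^2 = 0.087025
P(M+2) = 2 × 0.295^1 × 0.705^1 = 0.415950
P(M+4) = 0.705^2 = 0.497025
The M+4 peak is largest (0.497025); scaling to 100 gives 17.51 : 83.69 : 100.00.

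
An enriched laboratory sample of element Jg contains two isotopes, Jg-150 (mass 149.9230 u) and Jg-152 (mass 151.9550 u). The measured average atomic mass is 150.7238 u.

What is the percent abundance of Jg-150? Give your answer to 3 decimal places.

60.591%

Let x be the fractional abundance of Jg-150; then Jg-152 has abundance 1 − x.
149.9230·x + 151.9550·(1 − x) = 150.7238
(149.9230 − 151.9550)·x = 150.7238 − 151.9550
x = -1.2312 / -2.0320 = 0.60591 → 60.591% Jg-150, 39.409% Jg-152.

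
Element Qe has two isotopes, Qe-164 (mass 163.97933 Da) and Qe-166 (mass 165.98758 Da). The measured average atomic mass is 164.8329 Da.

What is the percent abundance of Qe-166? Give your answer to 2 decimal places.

42.50%

With x = fraction of Qe-164 (so Qe-166 is 1 − x):
163.97933·x + 165.98758·(1 − x) = 164.8329
(163.97933 − 165.98758)·x = 164.8329 − 165.98758
x = -1.15468 / -2.00825 = 0.57497 → 57.50% Qe-164, 42.50% Qe-166.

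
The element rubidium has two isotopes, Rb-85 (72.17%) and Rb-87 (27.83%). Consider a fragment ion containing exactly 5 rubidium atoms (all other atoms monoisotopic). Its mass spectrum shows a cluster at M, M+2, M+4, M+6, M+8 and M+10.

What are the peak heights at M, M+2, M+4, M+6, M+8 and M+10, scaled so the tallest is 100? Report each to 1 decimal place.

Expanding (0.7217 + 0.2783)^5:
P(M) = 0.7217^5 = 0.195787
P(M+2) = 5 × 0.7217^4 × 0.2783^1 = 0.377494
P(M+4) = 10 × 0.7217^3 × 0.2783^2 = 0.291136
P(M+6) = 10 × 0.7217^2 × 0.2783^3 = 0.112267
P(M+8) = 5 × 0.7217^1 × 0.2783^4 = 0.021646
P(M+10) = 0.2783^5 = 0.001669
The M+2 peak is largest (0.377494); scaling to 100 gives 51.9 : 100.0 : 77.1 : 29.7 : 5.7 : 0.4.

51.9 : 100.0 : 77.1 : 29.7 : 5.7 : 0.4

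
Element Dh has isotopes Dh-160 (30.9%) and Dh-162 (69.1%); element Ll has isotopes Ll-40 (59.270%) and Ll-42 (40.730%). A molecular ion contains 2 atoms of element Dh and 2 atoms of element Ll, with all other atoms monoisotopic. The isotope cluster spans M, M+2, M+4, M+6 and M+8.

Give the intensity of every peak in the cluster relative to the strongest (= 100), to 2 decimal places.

Element Dh pattern (n=2): 0.095481 : 0.427038 : 0.477481
Element Ll pattern (n=2): 0.35129329 : 0.48281342 : 0.16589329
Convolve the two distributions (both contribute in 2-u steps):
  M: 0.095481×0.35129329 = 0.033542
  M+2: 0.095481×0.48281342 + 0.427038×0.35129329 = 0.196115
  M+4: 0.095481×0.16589329 + 0.427038×0.48281342 + 0.477481×0.35129329 = 0.389755
  M+6: 0.427038×0.16589329 + 0.477481×0.48281342 = 0.301377
  M+8: 0.477481×0.16589329 = 0.079211
Scale to base peak (0.389755) = 100: 8.61 : 50.32 : 100.00 : 77.32 : 20.32

8.61 : 50.32 : 100.00 : 77.32 : 20.32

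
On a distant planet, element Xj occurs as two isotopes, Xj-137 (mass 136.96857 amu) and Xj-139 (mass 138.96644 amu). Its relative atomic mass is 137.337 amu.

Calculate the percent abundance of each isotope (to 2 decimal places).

Let x be the fractional abundance of Xj-137; then Xj-139 has abundance 1 − x.
136.96857·x + 138.96644·(1 − x) = 137.337
(136.96857 − 138.96644)·x = 137.337 − 138.96644
x = -1.62944 / -1.99787 = 0.81559 → 81.56% Xj-137, 18.44% Xj-139.

Xj-137: 81.56%, Xj-139: 18.44%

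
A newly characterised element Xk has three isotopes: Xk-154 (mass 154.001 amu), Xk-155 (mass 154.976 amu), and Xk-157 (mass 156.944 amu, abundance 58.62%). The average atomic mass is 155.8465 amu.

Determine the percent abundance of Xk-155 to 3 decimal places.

Let x and y be the fractions of Xk-154 and Xk-155. Then x + y = 1 − 0.5862 = 0.4138 and 154.001x + 154.976y = 155.8465 − 0.5862×156.944 = 63.8459272.
Substituting: 154.001x + 154.976(0.4138 − x) = 63.8459272
(154.001 − 154.976)x = -0.2831416  ⇒  x = 0.29040, y = 0.12340
Xk-154: 29.040%, Xk-155: 12.340%.

12.340%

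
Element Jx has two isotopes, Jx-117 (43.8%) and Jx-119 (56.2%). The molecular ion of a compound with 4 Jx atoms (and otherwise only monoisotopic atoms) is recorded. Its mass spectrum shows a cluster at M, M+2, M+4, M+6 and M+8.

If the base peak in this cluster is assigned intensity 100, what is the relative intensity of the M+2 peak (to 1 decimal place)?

52.0

Term probabilities: M 0.0368, M+2 0.1889, M+4 0.3636, M+6 0.3110, M+8 0.0998. Base peak = M+4.
P(M+4) = C(4,2) × 0.438^2 × 0.562^2 = 6 × 0.191844 × 0.315844 = 0.363557 (base)
P(M+2) = C(4,1) × 0.438^3 × 0.562^1 = 4 × 0.08402767 × 0.5620 = 0.188894
Relative intensity = 0.188894 / 0.363557 × 100 = 52.0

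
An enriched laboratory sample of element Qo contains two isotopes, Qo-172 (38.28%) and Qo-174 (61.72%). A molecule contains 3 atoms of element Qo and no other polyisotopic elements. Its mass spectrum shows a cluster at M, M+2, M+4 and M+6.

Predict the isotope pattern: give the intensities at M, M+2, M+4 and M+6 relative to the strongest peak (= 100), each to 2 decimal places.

12.82 : 62.02 : 100.00 : 53.74

The 3 Qo atoms are independent, so intensities follow the terms of (0.3828 + 0.6172)^3.
P(M) = 0.3828^3 = 0.056094
P(M+2) = 3 × 0.3828^2 × 0.6172^1 = 0.271326
P(M+4) = 3 × 0.3828^1 × 0.6172^2 = 0.437467
P(M+6) = 0.6172^3 = 0.235114
The M+4 peak is largest (0.437467); scaling to 100 gives 12.82 : 62.02 : 100.00 : 53.74.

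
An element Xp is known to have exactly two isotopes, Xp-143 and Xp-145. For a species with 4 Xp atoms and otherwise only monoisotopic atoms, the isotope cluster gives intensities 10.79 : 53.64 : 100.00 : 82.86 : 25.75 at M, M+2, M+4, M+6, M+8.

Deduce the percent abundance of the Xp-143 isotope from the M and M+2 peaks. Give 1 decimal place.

Let p = fractional abundance of Xp-143. I(M+2)/I(M) = [C(4,1)·p^3·(1−p)] / p^4 = 4·(1−p)/p = 53.64/10.79 = 4.9713
(1−p)/p = 4.9713/4 = 1.2428  ⇒  p = 1/(1 + 1.2428) = 0.4459
Xp-143: 44.6%, Xp-145: 55.4%.

44.6%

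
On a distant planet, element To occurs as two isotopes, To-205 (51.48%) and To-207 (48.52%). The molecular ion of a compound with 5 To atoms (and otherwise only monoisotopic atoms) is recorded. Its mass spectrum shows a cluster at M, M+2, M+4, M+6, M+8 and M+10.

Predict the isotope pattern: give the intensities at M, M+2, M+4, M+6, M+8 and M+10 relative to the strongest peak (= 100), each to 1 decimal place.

11.3 : 53.1 : 100.0 : 94.3 : 44.4 : 8.4

Each To atom is independently To-205 (p = 0.5148) or To-207 (q = 0.4852); the cluster is the binomial expansion (p + q)^5.
P(M) = 0.5148^5 = 0.036157
P(M+2) = 5 × 0.5148^4 × 0.4852^1 = 0.170390
P(M+4) = 10 × 0.5148^3 × 0.4852^2 = 0.321186
P(M+6) = 10 × 0.5148^2 × 0.4852^3 = 0.302719
P(M+8) = 5 × 0.5148^1 × 0.4852^4 = 0.142657
P(M+10) = 0.4852^5 = 0.026891
The M+4 peak is largest (0.321186); scaling to 100 gives 11.3 : 53.1 : 100.0 : 94.3 : 44.4 : 8.4.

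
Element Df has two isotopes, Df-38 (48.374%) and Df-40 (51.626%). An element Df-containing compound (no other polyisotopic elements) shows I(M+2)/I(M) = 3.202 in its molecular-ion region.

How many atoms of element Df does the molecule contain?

With n Df atoms, P(M+2)/P(M) = C(n,1)·p^(n−1)q / p^n = n·q/p = n · 0.51626/0.48374.
n = 3.202 × 0.48374/0.51626 = 3.00 ≈ 3

3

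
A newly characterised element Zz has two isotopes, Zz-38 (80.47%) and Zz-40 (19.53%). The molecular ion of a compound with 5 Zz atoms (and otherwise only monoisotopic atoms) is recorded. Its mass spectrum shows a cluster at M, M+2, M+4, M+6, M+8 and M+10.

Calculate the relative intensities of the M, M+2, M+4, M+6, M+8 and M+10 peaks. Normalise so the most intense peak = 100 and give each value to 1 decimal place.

The 5 Zz atoms are independent, so intensities follow the terms of (0.8047 + 0.1953)^5.
P(M) = 0.8047^5 = 0.337419
P(M+2) = 5 × 0.8047^4 × 0.1953^1 = 0.409457
P(M+4) = 10 × 0.8047^3 × 0.1953^2 = 0.198750
P(M+6) = 10 × 0.8047^2 × 0.1953^3 = 0.048236
P(M+8) = 5 × 0.8047^1 × 0.1953^4 = 0.005853
P(M+10) = 0.1953^5 = 0.000284
The M+2 peak is largest (0.409457); scaling to 100 gives 82.4 : 100.0 : 48.5 : 11.8 : 1.4 : 0.1.

82.4 : 100.0 : 48.5 : 11.8 : 1.4 : 0.1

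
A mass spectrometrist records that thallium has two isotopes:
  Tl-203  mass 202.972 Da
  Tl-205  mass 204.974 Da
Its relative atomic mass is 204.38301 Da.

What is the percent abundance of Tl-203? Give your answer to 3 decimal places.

Let x be the fractional abundance of Tl-203; then Tl-205 has abundance 1 − x.
202.972·x + 204.974·(1 − x) = 204.38301
(202.972 − 204.974)·x = 204.38301 − 204.974
x = -0.59099 / -2.002 = 0.29520 → 29.520% Tl-203, 70.480% Tl-205.

29.520%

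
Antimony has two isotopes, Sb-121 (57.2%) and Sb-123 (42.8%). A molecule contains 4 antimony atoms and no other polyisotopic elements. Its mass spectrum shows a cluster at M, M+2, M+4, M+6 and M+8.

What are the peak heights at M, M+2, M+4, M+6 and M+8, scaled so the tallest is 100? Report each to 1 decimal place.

29.8 : 89.1 : 100.0 : 49.9 : 9.3

Each Sb atom is independently Sb-121 (p = 0.572) or Sb-123 (q = 0.428); the cluster is the binomial expansion (p + q)^4.
P(M) = 0.572^4 = 0.107049
P(M+2) = 4 × 0.572^3 × 0.428^1 = 0.320400
P(M+4) = 6 × 0.572^2 × 0.428^2 = 0.359609
P(M+6) = 4 × 0.572^1 × 0.428^3 = 0.179385
P(M+8) = 0.428^4 = 0.033556
The M+4 peak is largest (0.359609); scaling to 100 gives 29.8 : 89.1 : 100.0 : 49.9 : 9.3.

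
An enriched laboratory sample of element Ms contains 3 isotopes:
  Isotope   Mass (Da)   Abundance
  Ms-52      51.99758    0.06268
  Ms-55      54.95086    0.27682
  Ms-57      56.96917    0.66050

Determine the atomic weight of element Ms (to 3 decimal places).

The abundance-weighted mean is 0.06268 × 51.99758 + 0.27682 × 54.95086 + 0.66050 × 56.96917
= 3.259208 + 15.211497 + 37.628137 = 56.098842 Da

56.099 Da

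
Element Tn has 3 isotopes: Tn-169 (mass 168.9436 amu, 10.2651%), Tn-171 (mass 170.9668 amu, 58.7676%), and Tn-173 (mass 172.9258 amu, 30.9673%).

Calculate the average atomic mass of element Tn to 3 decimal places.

The abundance-weighted mean is 0.102651 × 168.9436 + 0.587676 × 170.9668 + 0.309673 × 172.9258
= 17.34223 + 100.47309 + 53.55045 = 171.36577 amu

171.366 amu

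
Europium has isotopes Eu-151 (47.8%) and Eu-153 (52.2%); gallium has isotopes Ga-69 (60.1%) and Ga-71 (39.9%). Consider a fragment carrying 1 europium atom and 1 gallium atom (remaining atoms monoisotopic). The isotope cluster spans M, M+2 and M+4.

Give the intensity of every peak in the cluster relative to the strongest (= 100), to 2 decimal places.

Europium pattern (n=1): 0.4780 : 0.5220
Gallium pattern (n=1): 0.6010 : 0.3990
Convolve the two distributions (both contribute in 2-u steps):
  M: 0.4780×0.6010 = 0.287278
  M+2: 0.4780×0.3990 + 0.5220×0.6010 = 0.504444
  M+4: 0.5220×0.3990 = 0.208278
Scale to base peak (0.504444) = 100: 56.95 : 100.00 : 41.29

56.95 : 100.00 : 41.29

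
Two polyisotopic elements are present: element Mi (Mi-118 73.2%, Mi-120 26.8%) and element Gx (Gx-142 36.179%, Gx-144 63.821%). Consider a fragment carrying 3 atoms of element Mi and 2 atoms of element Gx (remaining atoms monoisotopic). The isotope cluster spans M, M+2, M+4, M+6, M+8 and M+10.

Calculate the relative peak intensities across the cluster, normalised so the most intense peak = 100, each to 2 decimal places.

Element Mi pattern (n=3): 0.39222317 : 0.4308025 : 0.1577255 : 0.01924883
Element Gx pattern (n=2): 0.130892 : 0.46179599 : 0.407312
Convolve the two distributions (both contribute in 2-u steps):
  M: 0.39222317×0.130892 = 0.051339
  M+2: 0.39222317×0.46179599 + 0.4308025×0.130892 = 0.237516
  M+4: 0.39222317×0.407312 + 0.4308025×0.46179599 + 0.1577255×0.130892 = 0.379345
  M+6: 0.4308025×0.407312 + 0.1577255×0.46179599 + 0.01924883×0.130892 = 0.250828
  M+8: 0.1577255×0.407312 + 0.01924883×0.46179599 = 0.073133
  M+10: 0.01924883×0.407312 = 0.007840
Scale to base peak (0.379345) = 100: 13.53 : 62.61 : 100.00 : 66.12 : 19.28 : 2.07

13.53 : 62.61 : 100.00 : 66.12 : 19.28 : 2.07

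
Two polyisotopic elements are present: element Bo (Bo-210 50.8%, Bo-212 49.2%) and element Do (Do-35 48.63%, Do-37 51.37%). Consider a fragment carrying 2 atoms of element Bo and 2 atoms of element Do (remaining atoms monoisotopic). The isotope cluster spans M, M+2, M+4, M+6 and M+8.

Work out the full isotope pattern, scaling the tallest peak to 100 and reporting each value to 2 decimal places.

Element Bo pattern (n=2): 0.258064 : 0.499872 : 0.242064
Element Do pattern (n=2): 0.23648769 : 0.49962462 : 0.26388769
Convolve the two distributions (both contribute in 2-u steps):
  M: 0.258064×0.23648769 = 0.061029
  M+2: 0.258064×0.49962462 + 0.499872×0.23648769 = 0.247149
  M+4: 0.258064×0.26388769 + 0.499872×0.49962462 + 0.242064×0.23648769 = 0.375093
  M+6: 0.499872×0.26388769 + 0.242064×0.49962462 = 0.252851
  M+8: 0.242064×0.26388769 = 0.063878
Scale to base peak (0.375093) = 100: 16.27 : 65.89 : 100.00 : 67.41 : 17.03

16.27 : 65.89 : 100.00 : 67.41 : 17.03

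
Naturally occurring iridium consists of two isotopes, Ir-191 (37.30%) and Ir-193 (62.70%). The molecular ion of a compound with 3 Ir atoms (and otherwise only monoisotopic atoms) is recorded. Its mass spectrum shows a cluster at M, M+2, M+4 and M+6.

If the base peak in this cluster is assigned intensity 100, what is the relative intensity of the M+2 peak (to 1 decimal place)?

Binomial terms of (0.3730 + 0.6270)^3: M 0.0519, M+2 0.2617, M+4 0.4399, M+6 0.2465 → M+4 is the base peak.
P(M+4) = C(3,2) × 0.3730^1 × 0.6270^2 = 3 × 0.3730 × 0.393129 = 0.439911 (base)
P(M+2) = C(3,1) × 0.3730^2 × 0.6270^1 = 3 × 0.139129 × 0.6270 = 0.261702
Relative intensity = 0.261702 / 0.439911 × 100 = 59.5

59.5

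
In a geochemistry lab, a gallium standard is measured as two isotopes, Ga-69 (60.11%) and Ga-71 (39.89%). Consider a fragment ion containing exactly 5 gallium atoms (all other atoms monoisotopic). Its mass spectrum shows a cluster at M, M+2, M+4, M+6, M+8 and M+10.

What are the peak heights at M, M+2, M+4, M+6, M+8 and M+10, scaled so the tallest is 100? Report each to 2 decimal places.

22.71 : 75.34 : 100.00 : 66.36 : 22.02 : 2.92

Expanding (0.6011 + 0.3989)^5:
P(M) = 0.6011^5 = 0.078475
P(M+2) = 5 × 0.6011^4 × 0.3989^1 = 0.260388
P(M+4) = 10 × 0.6011^3 × 0.3989^2 = 0.345596
P(M+6) = 10 × 0.6011^2 × 0.3989^3 = 0.229343
P(M+8) = 5 × 0.6011^1 × 0.3989^4 = 0.076098
P(M+10) = 0.3989^5 = 0.010100
The M+4 peak is largest (0.345596); scaling to 100 gives 22.71 : 75.34 : 100.00 : 66.36 : 22.02 : 2.92.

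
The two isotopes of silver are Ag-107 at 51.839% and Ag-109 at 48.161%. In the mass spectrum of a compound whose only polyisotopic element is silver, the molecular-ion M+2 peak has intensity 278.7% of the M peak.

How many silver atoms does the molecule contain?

With n Ag atoms, P(M+2)/P(M) = C(n,1)·p^(n−1)q / p^n = n·q/p = n · 0.48161/0.51839.
n = 2.787 × 0.51839/0.48161 = 3.00 ≈ 3

3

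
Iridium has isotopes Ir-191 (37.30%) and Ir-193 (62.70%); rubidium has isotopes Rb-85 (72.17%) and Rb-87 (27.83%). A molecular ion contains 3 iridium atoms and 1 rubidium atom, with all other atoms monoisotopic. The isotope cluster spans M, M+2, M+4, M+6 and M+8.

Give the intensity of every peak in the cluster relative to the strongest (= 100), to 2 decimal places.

9.60 : 52.09 : 100.00 : 76.94 : 17.58

Iridium pattern (n=3): 0.05189512 : 0.26170165 : 0.43991135 : 0.24649188
Rubidium pattern (n=1): 0.7217 : 0.2783
Convolve the two distributions (both contribute in 2-u steps):
  M: 0.05189512×0.7217 = 0.037453
  M+2: 0.05189512×0.2783 + 0.26170165×0.7217 = 0.203312
  M+4: 0.26170165×0.2783 + 0.43991135×0.7217 = 0.390316
  M+6: 0.43991135×0.2783 + 0.24649188×0.7217 = 0.300321
  M+8: 0.24649188×0.2783 = 0.068599
Scale to base peak (0.390316) = 100: 9.60 : 52.09 : 100.00 : 76.94 : 17.58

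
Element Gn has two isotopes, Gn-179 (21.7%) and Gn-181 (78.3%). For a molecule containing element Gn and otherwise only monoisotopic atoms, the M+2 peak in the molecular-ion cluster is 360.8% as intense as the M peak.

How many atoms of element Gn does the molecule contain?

1

The M+2/M ratio from n Gn atoms is n · q/p = n · 0.783/0.217.
n = 3.608 × 0.217/0.783 = 1.00 ≈ 1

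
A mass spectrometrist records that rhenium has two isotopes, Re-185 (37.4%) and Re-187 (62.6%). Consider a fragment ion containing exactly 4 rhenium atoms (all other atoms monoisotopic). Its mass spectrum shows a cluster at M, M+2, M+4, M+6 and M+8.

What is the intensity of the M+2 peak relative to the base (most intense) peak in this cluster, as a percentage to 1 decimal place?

35.7%

(0.374 + 0.626)^4 gives M 0.0196, M+2 0.1310, M+4 0.3289, M+6 0.3670, M+8 0.1536; the largest is M+6.
P(M+6) = C(4,3) × 0.374^1 × 0.626^3 = 4 × 0.3740 × 0.24531438 = 0.366990 (base)
P(M+2) = C(4,1) × 0.374^3 × 0.626^1 = 4 × 0.05231362 × 0.6260 = 0.130993
Relative intensity = 0.130993 / 0.366990 × 100 = 35.7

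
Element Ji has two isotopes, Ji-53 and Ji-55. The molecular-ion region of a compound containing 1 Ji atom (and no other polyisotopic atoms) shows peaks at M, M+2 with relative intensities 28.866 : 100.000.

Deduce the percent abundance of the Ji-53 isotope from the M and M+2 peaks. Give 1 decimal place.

22.4%

Let p = fractional abundance of Ji-53. I(M+2)/I(M) = [C(1,1)·p^0·(1−p)] / p^1 = 1·(1−p)/p = 100.000/28.866 = 3.4643
(1−p)/p = 3.4643/1 = 3.4643  ⇒  p = 1/(1 + 3.4643) = 0.2240
Ji-53: 22.4%, Ji-55: 77.6%.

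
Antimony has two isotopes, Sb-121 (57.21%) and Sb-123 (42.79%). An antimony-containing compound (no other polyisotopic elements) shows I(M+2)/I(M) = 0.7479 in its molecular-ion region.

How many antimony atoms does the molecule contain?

1

With n Sb atoms, P(M+2)/P(M) = C(n,1)·p^(n−1)q / p^n = n·q/p = n · 0.4279/0.5721.
n = 0.7479 × 0.5721/0.4279 = 1.00 ≈ 1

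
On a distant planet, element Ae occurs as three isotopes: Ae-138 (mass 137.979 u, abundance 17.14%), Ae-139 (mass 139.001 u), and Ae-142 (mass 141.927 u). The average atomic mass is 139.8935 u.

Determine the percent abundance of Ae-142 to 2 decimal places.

36.49%

The remaining 82.86% is split between Ae-139 (fraction x) and Ae-142 (fraction 0.8286 − x).
Substituting: 139.001x + 141.927(0.8286 − x) = 116.2438994
(139.001 − 141.927)x = -1.3568128  ⇒  x = 0.46371, y = 0.36489
Ae-139: 46.37%, Ae-142: 36.49%.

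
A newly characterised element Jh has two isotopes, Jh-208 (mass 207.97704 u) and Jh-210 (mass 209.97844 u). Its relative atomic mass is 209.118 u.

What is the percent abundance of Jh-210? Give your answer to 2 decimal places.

57.01%

Writing the weighted mean with unknown fraction x of Jh-208:
207.97704·x + 209.97844·(1 − x) = 209.118
(207.97704 − 209.97844)·x = 209.118 − 209.97844
x = -0.86044 / -2.00140 = 0.42992 → 42.99% Jh-208, 57.01% Jh-210.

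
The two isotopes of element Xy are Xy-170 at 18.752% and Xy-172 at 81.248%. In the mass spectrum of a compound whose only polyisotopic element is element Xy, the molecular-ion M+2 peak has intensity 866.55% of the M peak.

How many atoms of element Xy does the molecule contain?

With n Xy atoms, P(M+2)/P(M) = C(n,1)·p^(n−1)q / p^n = n·q/p = n · 0.81248/0.18752.
n = 8.6655 × 0.18752/0.81248 = 2.00 ≈ 2

2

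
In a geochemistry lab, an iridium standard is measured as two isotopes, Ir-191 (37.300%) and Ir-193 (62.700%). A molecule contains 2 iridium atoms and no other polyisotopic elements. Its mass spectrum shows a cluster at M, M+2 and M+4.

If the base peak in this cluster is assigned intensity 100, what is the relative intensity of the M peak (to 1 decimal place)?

29.7

Binomial terms of (0.37300 + 0.62700)^2: M 0.1391, M+2 0.4677, M+4 0.3931 → M+2 is the base peak.
P(M+2) = C(2,1) × 0.37300^1 × 0.62700^1 = 2 × 0.3730 × 0.6270 = 0.467742 (base)
P(M) = C(2,0) × 0.37300^2 × 0.62700^0 = 1 × 0.139129 × 1.0000 = 0.139129
Relative intensity = 0.139129 / 0.467742 × 100 = 29.7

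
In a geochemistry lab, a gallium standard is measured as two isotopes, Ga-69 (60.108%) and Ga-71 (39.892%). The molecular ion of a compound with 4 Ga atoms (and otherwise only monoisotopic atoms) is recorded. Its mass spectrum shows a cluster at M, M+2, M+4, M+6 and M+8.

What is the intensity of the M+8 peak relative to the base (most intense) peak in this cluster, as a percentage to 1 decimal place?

Binomial terms of (0.60108 + 0.39892)^4: M 0.1305, M+2 0.3465, M+4 0.3450, M+6 0.1526, M+8 0.0253 → M+2 is the base peak.
P(M+2) = C(4,1) × 0.60108^3 × 0.39892^1 = 4 × 0.2171685 × 0.39892 = 0.346531 (base)
P(M+8) = C(4,4) × 0.60108^0 × 0.39892^4 = 1 × 1.0000 × 0.02532464 = 0.025325
Relative intensity = 0.025325 / 0.346531 × 100 = 7.3

7.3%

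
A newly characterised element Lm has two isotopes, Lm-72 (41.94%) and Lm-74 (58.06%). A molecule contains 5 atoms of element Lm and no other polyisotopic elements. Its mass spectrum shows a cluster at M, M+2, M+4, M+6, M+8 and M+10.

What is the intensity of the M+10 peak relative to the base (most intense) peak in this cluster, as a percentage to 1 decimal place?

19.2%

(0.4194 + 0.5806)^5 gives M 0.0130, M+2 0.0898, M+4 0.2487, M+6 0.3443, M+8 0.2383, M+10 0.0660; the largest is M+6.
P(M+6) = C(5,3) × 0.4194^2 × 0.5806^3 = 10 × 0.17589636 × 0.19571815 = 0.344261 (base)
P(M+10) = C(5,5) × 0.4194^0 × 0.5806^5 = 1 × 1.0000 × 0.06597587 = 0.065976
Relative intensity = 0.065976 / 0.344261 × 100 = 19.2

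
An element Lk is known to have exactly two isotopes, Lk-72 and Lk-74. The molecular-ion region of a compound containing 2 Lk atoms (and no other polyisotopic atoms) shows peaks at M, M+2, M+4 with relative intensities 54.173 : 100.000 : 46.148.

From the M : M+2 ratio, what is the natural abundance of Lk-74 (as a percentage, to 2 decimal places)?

If p is the fraction of Lk that is Lk-72, then I(M+2)/I(M) = [C(2,1)·p^1·(1−p)] / p^2 = 2·(1−p)/p = 100.000/54.173 = 1.8459
(1−p)/p = 1.8459/2 = 0.9230  ⇒  p = 1/(1 + 0.9230) = 0.5200
Lk-72: 52.00%, Lk-74: 48.00%.

48.00%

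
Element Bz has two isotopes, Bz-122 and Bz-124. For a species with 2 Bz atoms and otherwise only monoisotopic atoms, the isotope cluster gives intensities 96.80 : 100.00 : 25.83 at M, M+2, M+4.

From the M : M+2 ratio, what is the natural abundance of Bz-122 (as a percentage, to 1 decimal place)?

Let p = fractional abundance of Bz-122. I(M+2)/I(M) = [C(2,1)·p^1·(1−p)] / p^2 = 2·(1−p)/p = 100.00/96.80 = 1.0331
(1−p)/p = 1.0331/2 = 0.5165  ⇒  p = 1/(1 + 0.5165) = 0.6594
Bz-122: 65.9%, Bz-124: 34.1%.

65.9%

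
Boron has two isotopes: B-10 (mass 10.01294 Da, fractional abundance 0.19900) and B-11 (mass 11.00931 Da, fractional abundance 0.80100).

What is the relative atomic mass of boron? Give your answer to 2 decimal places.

10.81 Da

The abundance-weighted mean is 0.19900 × 10.01294 + 0.80100 × 11.00931
= 1.992575 + 8.818457 = 10.811032 Da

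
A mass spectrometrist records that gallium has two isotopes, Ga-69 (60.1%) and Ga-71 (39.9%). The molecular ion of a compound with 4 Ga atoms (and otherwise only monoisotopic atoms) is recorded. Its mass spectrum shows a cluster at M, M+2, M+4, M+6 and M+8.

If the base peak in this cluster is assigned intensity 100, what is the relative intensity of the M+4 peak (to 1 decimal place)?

Binomial terms of (0.601 + 0.399)^4: M 0.1305, M+2 0.3465, M+4 0.3450, M+6 0.1527, M+8 0.0253 → M+2 is the base peak.
P(M+2) = C(4,1) × 0.601^3 × 0.399^1 = 4 × 0.2170818 × 0.3990 = 0.346463 (base)
P(M+4) = C(4,2) × 0.601^2 × 0.399^2 = 6 × 0.361201 × 0.159201 = 0.345021
Relative intensity = 0.345021 / 0.346463 × 100 = 99.6

99.6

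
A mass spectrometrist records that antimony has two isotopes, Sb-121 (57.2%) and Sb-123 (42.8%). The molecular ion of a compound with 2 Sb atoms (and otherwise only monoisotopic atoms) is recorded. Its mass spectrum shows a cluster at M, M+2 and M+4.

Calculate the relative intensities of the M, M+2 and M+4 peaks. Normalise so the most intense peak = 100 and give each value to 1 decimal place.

Expanding (0.572 + 0.428)^2:
P(M) = 0.572^2 = 0.327184
P(M+2) = 2 × 0.572^1 × 0.428^1 = 0.489632
P(M+4) = 0.428^2 = 0.183184
The M+2 peak is largest (0.489632); scaling to 100 gives 66.8 : 100.0 : 37.4.

66.8 : 100.0 : 37.4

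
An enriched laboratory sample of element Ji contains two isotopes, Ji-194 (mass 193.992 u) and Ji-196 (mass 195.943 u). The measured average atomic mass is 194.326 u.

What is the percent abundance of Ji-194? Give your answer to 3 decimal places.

With x = fraction of Ji-194 (so Ji-196 is 1 − x):
193.992·x + 195.943·(1 − x) = 194.326
(193.992 − 195.943)·x = 194.326 − 195.943
x = -1.617 / -1.951 = 0.82881 → 82.881% Ji-194, 17.119% Ji-196.

82.881%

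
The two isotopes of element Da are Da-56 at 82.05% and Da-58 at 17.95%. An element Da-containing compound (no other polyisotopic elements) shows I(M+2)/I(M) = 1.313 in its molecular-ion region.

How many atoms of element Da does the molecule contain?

The M+2/M ratio from n Da atoms is n · q/p = n · 0.1795/0.8205.
n = 1.313 × 0.8205/0.1795 = 6.00 ≈ 6

6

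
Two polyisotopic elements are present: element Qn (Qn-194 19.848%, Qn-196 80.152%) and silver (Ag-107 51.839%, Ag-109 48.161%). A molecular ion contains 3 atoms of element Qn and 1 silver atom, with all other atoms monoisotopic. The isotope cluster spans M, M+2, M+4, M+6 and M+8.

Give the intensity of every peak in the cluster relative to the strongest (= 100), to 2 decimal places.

0.90 : 11.72 : 54.07 : 100.00 : 54.97

Element Qn pattern (n=3): 0.00781898 : 0.09472598 : 0.38253109 : 0.51492395
Silver pattern (n=1): 0.51839 : 0.48161
Convolve the two distributions (both contribute in 2-u steps):
  M: 0.00781898×0.51839 = 0.004053
  M+2: 0.00781898×0.48161 + 0.09472598×0.51839 = 0.052871
  M+4: 0.09472598×0.48161 + 0.38253109×0.51839 = 0.243921
  M+6: 0.38253109×0.48161 + 0.51492395×0.51839 = 0.451162
  M+8: 0.51492395×0.48161 = 0.247993
Scale to base peak (0.451162) = 100: 0.90 : 11.72 : 54.07 : 100.00 : 54.97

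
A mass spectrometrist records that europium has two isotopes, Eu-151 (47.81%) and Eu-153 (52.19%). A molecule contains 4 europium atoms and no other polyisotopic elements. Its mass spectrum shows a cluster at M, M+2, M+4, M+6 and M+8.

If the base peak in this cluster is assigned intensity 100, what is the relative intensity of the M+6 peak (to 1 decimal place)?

Binomial terms of (0.4781 + 0.5219)^4: M 0.0522, M+2 0.2281, M+4 0.3736, M+6 0.2719, M+8 0.0742 → M+4 is the base peak.
P(M+4) = C(4,2) × 0.4781^2 × 0.5219^2 = 6 × 0.22857961 × 0.27237961 = 0.373563 (base)
P(M+6) = C(4,3) × 0.4781^1 × 0.5219^3 = 4 × 0.4781 × 0.14215492 = 0.271857
Relative intensity = 0.271857 / 0.373563 × 100 = 72.8

72.8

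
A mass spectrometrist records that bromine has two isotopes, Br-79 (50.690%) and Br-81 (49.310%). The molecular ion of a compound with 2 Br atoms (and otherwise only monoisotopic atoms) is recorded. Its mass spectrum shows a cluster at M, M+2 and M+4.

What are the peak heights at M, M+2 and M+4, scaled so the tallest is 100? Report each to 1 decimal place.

The 2 Br atoms are independent, so intensities follow the terms of (0.50690 + 0.49310)^2.
P(M) = 0.50690^2 = 0.256948
P(M+2) = 2 × 0.50690^1 × 0.49310^1 = 0.499905
P(M+4) = 0.49310^2 = 0.243148
The M+2 peak is largest (0.499905); scaling to 100 gives 51.4 : 100.0 : 48.6.

51.4 : 100.0 : 48.6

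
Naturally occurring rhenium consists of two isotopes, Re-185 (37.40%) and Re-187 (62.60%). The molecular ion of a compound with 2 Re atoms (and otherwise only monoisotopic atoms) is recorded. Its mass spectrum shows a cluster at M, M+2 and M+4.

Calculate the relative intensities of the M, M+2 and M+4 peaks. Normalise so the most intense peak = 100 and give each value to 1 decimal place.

The 2 Re atoms are independent, so intensities follow the terms of (0.3740 + 0.6260)^2.
P(M) = 0.3740^2 = 0.139876
P(M+2) = 2 × 0.3740^1 × 0.6260^1 = 0.468248
P(M+4) = 0.6260^2 = 0.391876
The M+2 peak is largest (0.468248); scaling to 100 gives 29.9 : 100.0 : 83.7.

29.9 : 100.0 : 83.7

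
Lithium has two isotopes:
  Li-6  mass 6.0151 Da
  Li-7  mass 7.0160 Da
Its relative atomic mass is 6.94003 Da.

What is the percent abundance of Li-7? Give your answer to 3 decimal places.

Writing the weighted mean with unknown fraction x of Li-6:
6.0151·x + 7.0160·(1 − x) = 6.94003
(6.0151 − 7.0160)·x = 6.94003 − 7.0160
x = -0.07597 / -1.0009 = 0.07590 → 7.590% Li-6, 92.410% Li-7.

92.410%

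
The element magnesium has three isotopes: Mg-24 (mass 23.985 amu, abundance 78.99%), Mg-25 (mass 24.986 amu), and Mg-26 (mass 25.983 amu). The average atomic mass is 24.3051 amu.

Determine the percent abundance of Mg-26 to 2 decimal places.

The remaining 21.01% is split between Mg-25 (fraction x) and Mg-26 (fraction 0.2101 − x).
Substituting: 24.986x + 25.983(0.2101 − x) = 5.3593485
(24.986 − 25.983)x = -0.0996798  ⇒  x = 0.09998, y = 0.11012
Mg-25: 10.00%, Mg-26: 11.01%.

11.01%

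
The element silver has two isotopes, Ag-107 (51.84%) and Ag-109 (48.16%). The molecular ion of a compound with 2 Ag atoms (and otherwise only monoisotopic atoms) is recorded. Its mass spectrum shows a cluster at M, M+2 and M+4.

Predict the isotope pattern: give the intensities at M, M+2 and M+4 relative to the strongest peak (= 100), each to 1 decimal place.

53.8 : 100.0 : 46.5

Expanding (0.5184 + 0.4816)^2:
P(M) = 0.5184^2 = 0.268739
P(M+2) = 2 × 0.5184^1 × 0.4816^1 = 0.499323
P(M+4) = 0.4816^2 = 0.231939
The M+2 peak is largest (0.499323); scaling to 100 gives 53.8 : 100.0 : 46.5.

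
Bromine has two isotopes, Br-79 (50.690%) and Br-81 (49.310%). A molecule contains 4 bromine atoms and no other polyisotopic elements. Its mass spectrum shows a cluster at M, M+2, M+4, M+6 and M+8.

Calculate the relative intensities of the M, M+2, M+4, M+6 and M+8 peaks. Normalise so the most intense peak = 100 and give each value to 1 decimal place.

Expanding (0.50690 + 0.49310)^4:
P(M) = 0.50690^4 = 0.066022
P(M+2) = 4 × 0.50690^3 × 0.49310^1 = 0.256899
P(M+4) = 6 × 0.50690^2 × 0.49310^2 = 0.374857
P(M+6) = 4 × 0.50690^1 × 0.49310^3 = 0.243101
P(M+8) = 0.49310^4 = 0.059121
The M+4 peak is largest (0.374857); scaling to 100 gives 17.6 : 68.5 : 100.0 : 64.9 : 15.8.

17.6 : 68.5 : 100.0 : 64.9 : 15.8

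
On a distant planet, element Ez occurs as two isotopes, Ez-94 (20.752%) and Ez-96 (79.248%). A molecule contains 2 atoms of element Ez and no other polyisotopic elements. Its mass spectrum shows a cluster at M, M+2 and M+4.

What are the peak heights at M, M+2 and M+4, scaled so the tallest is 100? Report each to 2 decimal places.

Expanding (0.20752 + 0.79248)^2:
P(M) = 0.20752^2 = 0.043065
P(M+2) = 2 × 0.20752^1 × 0.79248^1 = 0.328911
P(M+4) = 0.79248^2 = 0.628025
The M+4 peak is largest (0.628025); scaling to 100 gives 6.86 : 52.37 : 100.00.

6.86 : 52.37 : 100.00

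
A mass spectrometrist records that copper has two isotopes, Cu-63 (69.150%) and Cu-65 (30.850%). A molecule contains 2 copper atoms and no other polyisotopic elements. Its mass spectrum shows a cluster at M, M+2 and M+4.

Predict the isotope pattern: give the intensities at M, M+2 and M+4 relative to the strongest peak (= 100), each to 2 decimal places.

The 2 Cu atoms are independent, so intensities follow the terms of (0.69150 + 0.30850)^2.
P(M) = 0.69150^2 = 0.478172
P(M+2) = 2 × 0.69150^1 × 0.30850^1 = 0.426656
P(M+4) = 0.30850^2 = 0.095172
The M peak is largest (0.478172); scaling to 100 gives 100.00 : 89.23 : 19.90.

100.00 : 89.23 : 19.90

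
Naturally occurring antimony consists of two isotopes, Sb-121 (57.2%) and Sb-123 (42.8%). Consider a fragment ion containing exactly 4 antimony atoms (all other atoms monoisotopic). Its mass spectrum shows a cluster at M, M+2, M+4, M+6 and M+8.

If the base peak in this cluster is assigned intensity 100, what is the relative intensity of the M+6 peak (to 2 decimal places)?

Binomial terms of (0.572 + 0.428)^4: M 0.1070, M+2 0.3204, M+4 0.3596, M+6 0.1794, M+8 0.0336 → M+4 is the base peak.
P(M+4) = C(4,2) × 0.572^2 × 0.428^2 = 6 × 0.327184 × 0.183184 = 0.359609 (base)
P(M+6) = C(4,3) × 0.572^1 × 0.428^3 = 4 × 0.5720 × 0.07840275 = 0.179385
Relative intensity = 0.179385 / 0.359609 × 100 = 49.88

49.88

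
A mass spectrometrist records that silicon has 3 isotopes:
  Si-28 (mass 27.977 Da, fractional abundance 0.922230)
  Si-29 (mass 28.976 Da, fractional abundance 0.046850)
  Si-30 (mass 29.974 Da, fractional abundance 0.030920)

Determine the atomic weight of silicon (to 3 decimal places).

28.086 Da

Ar = Σ fᵢ·mᵢ = 0.922230 × 27.977 + 0.046850 × 28.976 + 0.030920 × 29.974
= 25.8012 + 1.3575 + 0.9268 = 28.0855 Da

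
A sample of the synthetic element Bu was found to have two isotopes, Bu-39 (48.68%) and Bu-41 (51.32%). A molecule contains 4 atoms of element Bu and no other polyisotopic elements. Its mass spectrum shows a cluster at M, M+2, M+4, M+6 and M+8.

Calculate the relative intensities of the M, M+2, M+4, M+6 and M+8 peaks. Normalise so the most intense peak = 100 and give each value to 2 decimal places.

Each Bu atom is independently Bu-39 (p = 0.4868) or Bu-41 (q = 0.5132); the cluster is the binomial expansion (p + q)^4.
P(M) = 0.4868^4 = 0.056157
P(M+2) = 4 × 0.4868^3 × 0.5132^1 = 0.236809
P(M+4) = 6 × 0.4868^2 × 0.5132^2 = 0.374477
P(M+6) = 4 × 0.4868^1 × 0.5132^3 = 0.263191
P(M+8) = 0.5132^4 = 0.069366
The M+4 peak is largest (0.374477); scaling to 100 gives 15.00 : 63.24 : 100.00 : 70.28 : 18.52.

15.00 : 63.24 : 100.00 : 70.28 : 18.52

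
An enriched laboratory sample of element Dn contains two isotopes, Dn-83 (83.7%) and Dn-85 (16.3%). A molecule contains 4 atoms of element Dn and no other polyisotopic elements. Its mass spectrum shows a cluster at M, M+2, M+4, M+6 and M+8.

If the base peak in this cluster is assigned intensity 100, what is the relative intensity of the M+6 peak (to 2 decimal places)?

2.95

(0.837 + 0.163)^4 gives M 0.4908, M+2 0.3823, M+4 0.1117, M+6 0.0145, M+8 0.0007; the largest is M.
P(M) = C(4,0) × 0.837^4 × 0.163^0 = 1 × 0.49079692 × 1.0000 = 0.490797 (base)
P(M+6) = C(4,3) × 0.837^1 × 0.163^3 = 4 × 0.8370 × 0.00433075 = 0.014499
Relative intensity = 0.014499 / 0.490797 × 100 = 2.95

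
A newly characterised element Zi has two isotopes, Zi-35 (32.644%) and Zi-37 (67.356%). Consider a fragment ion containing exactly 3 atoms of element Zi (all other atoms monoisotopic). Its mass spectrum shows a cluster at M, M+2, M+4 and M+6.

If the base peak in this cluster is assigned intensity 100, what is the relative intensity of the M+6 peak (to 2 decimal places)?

Binomial terms of (0.32644 + 0.67356)^3: M 0.0348, M+2 0.2153, M+4 0.4443, M+6 0.3056 → M+4 is the base peak.
P(M+4) = C(3,2) × 0.32644^1 × 0.67356^2 = 3 × 0.32644 × 0.45368307 = 0.444301 (base)
P(M+6) = C(3,3) × 0.32644^0 × 0.67356^3 = 1 × 1.0000 × 0.30558277 = 0.305583
Relative intensity = 0.305583 / 0.444301 × 100 = 68.78

68.78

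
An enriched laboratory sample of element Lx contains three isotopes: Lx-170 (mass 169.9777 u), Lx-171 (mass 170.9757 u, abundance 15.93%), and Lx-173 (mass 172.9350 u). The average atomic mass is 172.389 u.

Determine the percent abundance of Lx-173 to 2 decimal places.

The remaining 84.07% is split between Lx-170 (fraction x) and Lx-173 (fraction 0.8407 − x).
Substituting: 169.9777x + 172.9350(0.8407 − x) = 145.15257099
(169.9777 − 172.9350)x = -0.23388351  ⇒  x = 0.07909, y = 0.76161
Lx-170: 7.91%, Lx-173: 76.16%.

76.16%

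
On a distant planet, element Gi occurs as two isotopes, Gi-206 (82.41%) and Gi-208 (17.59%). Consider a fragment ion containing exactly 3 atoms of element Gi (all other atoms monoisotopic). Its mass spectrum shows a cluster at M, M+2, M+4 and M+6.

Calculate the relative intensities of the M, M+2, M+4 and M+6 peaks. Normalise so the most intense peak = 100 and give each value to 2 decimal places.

100.00 : 64.03 : 13.67 : 0.97

The 3 Gi atoms are independent, so intensities follow the terms of (0.8241 + 0.1759)^3.
P(M) = 0.8241^3 = 0.559680
P(M+2) = 3 × 0.8241^2 × 0.1759^1 = 0.358383
P(M+4) = 3 × 0.8241^1 × 0.1759^2 = 0.076495
P(M+6) = 0.1759^3 = 0.005442
The M peak is largest (0.559680); scaling to 100 gives 100.00 : 64.03 : 13.67 : 0.97.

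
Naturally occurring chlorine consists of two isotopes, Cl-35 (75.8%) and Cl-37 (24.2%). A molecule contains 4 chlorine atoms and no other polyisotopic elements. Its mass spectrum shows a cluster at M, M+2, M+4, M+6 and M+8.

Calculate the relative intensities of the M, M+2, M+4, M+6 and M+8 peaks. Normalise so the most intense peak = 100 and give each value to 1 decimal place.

The 4 Cl atoms are independent, so intensities follow the terms of (0.758 + 0.242)^4.
P(M) = 0.758^4 = 0.330124
P(M+2) = 4 × 0.758^3 × 0.242^1 = 0.421583
P(M+4) = 6 × 0.758^2 × 0.242^2 = 0.201893
P(M+6) = 4 × 0.758^1 × 0.242^3 = 0.042971
P(M+8) = 0.242^4 = 0.003430
The M+2 peak is largest (0.421583); scaling to 100 gives 78.3 : 100.0 : 47.9 : 10.2 : 0.8.

78.3 : 100.0 : 47.9 : 10.2 : 0.8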